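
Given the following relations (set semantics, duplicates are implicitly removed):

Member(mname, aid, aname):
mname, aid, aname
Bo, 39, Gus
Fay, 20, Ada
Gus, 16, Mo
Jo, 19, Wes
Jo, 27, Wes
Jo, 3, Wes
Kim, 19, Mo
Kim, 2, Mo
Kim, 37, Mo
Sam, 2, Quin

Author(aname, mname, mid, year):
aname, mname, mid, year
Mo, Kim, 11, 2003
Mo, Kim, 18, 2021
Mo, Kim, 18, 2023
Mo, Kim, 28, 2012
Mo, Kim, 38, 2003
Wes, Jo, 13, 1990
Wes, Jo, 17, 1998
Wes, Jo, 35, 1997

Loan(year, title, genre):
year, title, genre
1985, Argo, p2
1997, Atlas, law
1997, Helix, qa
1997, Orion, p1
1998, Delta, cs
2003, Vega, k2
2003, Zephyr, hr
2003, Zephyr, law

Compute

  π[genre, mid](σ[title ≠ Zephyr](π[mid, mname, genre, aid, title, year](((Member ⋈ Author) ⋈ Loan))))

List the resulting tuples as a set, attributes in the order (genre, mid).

{(cs, 17), (k2, 11), (k2, 38), (law, 35), (p1, 35), (qa, 35)}

Joining Member and Author on mname, aname yields {(Jo, 19, Wes, 13, 1990), (Jo, 19, Wes, 17, 1998), (Jo, 19, Wes, 35, 1997), (Jo, 27, Wes, 13, 1990), (Jo, 27, Wes, 17, 1998), (Jo, 27, Wes, 35, 1997), (Jo, 3, Wes, 13, 1990), (Jo, 3, Wes, 17, 1998), (Jo, 3, Wes, 35, 1997), (Kim, 19, Mo, 11, 2003), (Kim, 19, Mo, 18, 2021), (Kim, 19, Mo, 18, 2023), (Kim, 19, Mo, 28, 2012), (Kim, 19, Mo, 38, 2003), (Kim, 2, Mo, 11, 2003), (Kim, 2, Mo, 18, 2021), (Kim, 2, Mo, 18, 2023), (Kim, 2, Mo, 28, 2012), (Kim, 2, Mo, 38, 2003), (Kim, 37, Mo, 11, 2003), (Kim, 37, Mo, 18, 2021), (Kim, 37, Mo, 18, 2023), (Kim, 37, Mo, 28, 2012), (Kim, 37, Mo, 38, 2003)}.
Joining (Member ⋈ Author) and Loan on year yields {(Jo, 19, Wes, 17, 1998, Delta, cs), (Jo, 19, Wes, 35, 1997, Atlas, law), (Jo, 19, Wes, 35, 1997, Helix, qa), (Jo, 19, Wes, 35, 1997, Orion, p1), (Jo, 27, Wes, 17, 1998, Delta, cs), (Jo, 27, Wes, 35, 1997, Atlas, law), (Jo, 27, Wes, 35, 1997, Helix, qa), (Jo, 27, Wes, 35, 1997, Orion, p1), (Jo, 3, Wes, 17, 1998, Delta, cs), (Jo, 3, Wes, 35, 1997, Atlas, law), (Jo, 3, Wes, 35, 1997, Helix, qa), (Jo, 3, Wes, 35, 1997, Orion, p1), (Kim, 19, Mo, 11, 2003, Vega, k2), (Kim, 19, Mo, 11, 2003, Zephyr, hr), (Kim, 19, Mo, 11, 2003, Zephyr, law), (Kim, 19, Mo, 38, 2003, Vega, k2), (Kim, 19, Mo, 38, 2003, Zephyr, hr), (Kim, 19, Mo, 38, 2003, Zephyr, law), (Kim, 2, Mo, 11, 2003, Vega, k2), (Kim, 2, Mo, 11, 2003, Zephyr, hr), (Kim, 2, Mo, 11, 2003, Zephyr, law), (Kim, 2, Mo, 38, 2003, Vega, k2), (Kim, 2, Mo, 38, 2003, Zephyr, hr), (Kim, 2, Mo, 38, 2003, Zephyr, law), (Kim, 37, Mo, 11, 2003, Vega, k2), (Kim, 37, Mo, 11, 2003, Zephyr, hr), (Kim, 37, Mo, 11, 2003, Zephyr, law), (Kim, 37, Mo, 38, 2003, Vega, k2), (Kim, 37, Mo, 38, 2003, Zephyr, hr), (Kim, 37, Mo, 38, 2003, Zephyr, law)}.
Keep only column(s) mid, mname, genre, aid, title, year: {(11, Kim, hr, 19, Zephyr, 2003), (11, Kim, hr, 2, Zephyr, 2003), (11, Kim, hr, 37, Zephyr, 2003), (11, Kim, k2, 19, Vega, 2003), (11, Kim, k2, 2, Vega, 2003), (11, Kim, k2, 37, Vega, 2003), (11, Kim, law, 19, Zephyr, 2003), (11, Kim, law, 2, Zephyr, 2003), (11, Kim, law, 37, Zephyr, 2003), (17, Jo, cs, 19, Delta, 1998), (17, Jo, cs, 27, Delta, 1998), (17, Jo, cs, 3, Delta, 1998), (35, Jo, law, 19, Atlas, 1997), (35, Jo, law, 27, Atlas, 1997), (35, Jo, law, 3, Atlas, 1997), (35, Jo, p1, 19, Orion, 1997), (35, Jo, p1, 27, Orion, 1997), (35, Jo, p1, 3, Orion, 1997), (35, Jo, qa, 19, Helix, 1997), (35, Jo, qa, 27, Helix, 1997), (35, Jo, qa, 3, Helix, 1997), (38, Kim, hr, 19, Zephyr, 2003), (38, Kim, hr, 2, Zephyr, 2003), (38, Kim, hr, 37, Zephyr, 2003), (38, Kim, k2, 19, Vega, 2003), (38, Kim, k2, 2, Vega, 2003), (38, Kim, k2, 37, Vega, 2003), (38, Kim, law, 19, Zephyr, 2003), (38, Kim, law, 2, Zephyr, 2003), (38, Kim, law, 37, Zephyr, 2003)}
Apply σ_{title ≠ Zephyr}; surviving tuples: {(11, Kim, k2, 19, Vega, 2003), (11, Kim, k2, 2, Vega, 2003), (11, Kim, k2, 37, Vega, 2003), (17, Jo, cs, 19, Delta, 1998), (17, Jo, cs, 27, Delta, 1998), (17, Jo, cs, 3, Delta, 1998), (35, Jo, law, 19, Atlas, 1997), (35, Jo, law, 27, Atlas, 1997), (35, Jo, law, 3, Atlas, 1997), (35, Jo, p1, 19, Orion, 1997), (35, Jo, p1, 27, Orion, 1997), (35, Jo, p1, 3, Orion, 1997), (35, Jo, qa, 19, Helix, 1997), (35, Jo, qa, 27, Helix, 1997), (35, Jo, qa, 3, Helix, 1997), (38, Kim, k2, 19, Vega, 2003), (38, Kim, k2, 2, Vega, 2003), (38, Kim, k2, 37, Vega, 2003)}
Keep only column(s) genre, mid (12 duplicate(s) eliminated): {(cs, 17), (k2, 11), (k2, 38), (law, 35), (p1, 35), (qa, 35)}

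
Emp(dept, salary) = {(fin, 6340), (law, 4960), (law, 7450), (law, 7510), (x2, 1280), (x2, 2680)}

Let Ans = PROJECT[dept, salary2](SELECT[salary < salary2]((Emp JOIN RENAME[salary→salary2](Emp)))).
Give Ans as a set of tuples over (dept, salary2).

{(law, 7450), (law, 7510), (x2, 2680)}

ρ[salary→salary2]: schema becomes (dept, salary2); tuples unchanged.
Emp ⋈ RENAME[salary→salary2](Emp) (natural join on dept): {(fin, 6340, 6340), (law, 4960, 4960), (law, 4960, 7450), (law, 4960, 7510), (law, 7450, 4960), (law, 7450, 7450), (law, 7450, 7510), (law, 7510, 4960), (law, 7510, 7450), (law, 7510, 7510), (x2, 1280, 1280), (x2, 1280, 2680), (x2, 2680, 1280), (x2, 2680, 2680)}
Selection salary < salary2: {(law, 4960, 7450), (law, 4960, 7510), (law, 7450, 7510), (x2, 1280, 2680)}
Keep only column(s) dept, salary2 (1 duplicate(s) eliminated): {(law, 7450), (law, 7510), (x2, 2680)}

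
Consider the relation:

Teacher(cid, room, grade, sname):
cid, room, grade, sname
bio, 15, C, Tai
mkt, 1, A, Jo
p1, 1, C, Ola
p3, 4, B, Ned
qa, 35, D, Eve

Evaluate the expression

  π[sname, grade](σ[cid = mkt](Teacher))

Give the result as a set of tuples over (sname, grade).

{(Jo, A)}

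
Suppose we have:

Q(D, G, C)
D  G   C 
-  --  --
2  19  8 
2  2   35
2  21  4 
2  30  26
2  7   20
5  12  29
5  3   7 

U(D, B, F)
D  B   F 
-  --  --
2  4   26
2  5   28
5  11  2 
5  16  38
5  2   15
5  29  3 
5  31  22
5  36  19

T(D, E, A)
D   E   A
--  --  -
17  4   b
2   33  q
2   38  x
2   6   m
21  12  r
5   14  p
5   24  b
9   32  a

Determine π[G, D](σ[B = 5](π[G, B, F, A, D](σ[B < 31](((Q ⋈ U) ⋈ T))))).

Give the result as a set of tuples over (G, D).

Q ⋈ U (natural join on D): {(2, 19, 8, 4, 26), (2, 19, 8, 5, 28), (2, 2, 35, 4, 26), (2, 2, 35, 5, 28), (2, 21, 4, 4, 26), (2, 21, 4, 5, 28), (2, 30, 26, 4, 26), (2, 30, 26, 5, 28), (2, 7, 20, 4, 26), (2, 7, 20, 5, 28), (5, 12, 29, 11, 2), (5, 12, 29, 16, 38), (5, 12, 29, 2, 15), (5, 12, 29, 29, 3), (5, 12, 29, 31, 22), (5, 12, 29, 36, 19), (5, 3, 7, 11, 2), (5, 3, 7, 16, 38), (5, 3, 7, 2, 15), (5, 3, 7, 29, 3), (5, 3, 7, 31, 22), (5, 3, 7, 36, 19)}
(Q ⋈ U) ⋈ T (natural join on D): {(2, 19, 8, 4, 26, 33, q), (2, 19, 8, 4, 26, 38, x), (2, 19, 8, 4, 26, 6, m), (2, 19, 8, 5, 28, 33, q), (2, 19, 8, 5, 28, 38, x), (2, 19, 8, 5, 28, 6, m), (2, 2, 35, 4, 26, 33, q), (2, 2, 35, 4, 26, 38, x), (2, 2, 35, 4, 26, 6, m), (2, 2, 35, 5, 28, 33, q), (2, 2, 35, 5, 28, 38, x), (2, 2, 35, 5, 28, 6, m), (2, 21, 4, 4, 26, 33, q), (2, 21, 4, 4, 26, 38, x), (2, 21, 4, 4, 26, 6, m), (2, 21, 4, 5, 28, 33, q), (2, 21, 4, 5, 28, 38, x), (2, 21, 4, 5, 28, 6, m), (2, 30, 26, 4, 26, 33, q), (2, 30, 26, 4, 26, 38, x), (2, 30, 26, 4, 26, 6, m), (2, 30, 26, 5, 28, 33, q), (2, 30, 26, 5, 28, 38, x), (2, 30, 26, 5, 28, 6, m), (2, 7, 20, 4, 26, 33, q), (2, 7, 20, 4, 26, 38, x), (2, 7, 20, 4, 26, 6, m), (2, 7, 20, 5, 28, 33, q), (2, 7, 20, 5, 28, 38, x), (2, 7, 20, 5, 28, 6, m), (5, 12, 29, 11, 2, 14, p), (5, 12, 29, 11, 2, 24, b), (5, 12, 29, 16, 38, 14, p), (5, 12, 29, 16, 38, 24, b), (5, 12, 29, 2, 15, 14, p), (5, 12, 29, 2, 15, 24, b), (5, 12, 29, 29, 3, 14, p), (5, 12, 29, 29, 3, 24, b), (5, 12, 29, 31, 22, 14, p), (5, 12, 29, 31, 22, 24, b), (5, 12, 29, 36, 19, 14, p), (5, 12, 29, 36, 19, 24, b), (5, 3, 7, 11, 2, 14, p), (5, 3, 7, 11, 2, 24, b), (5, 3, 7, 16, 38, 14, p), (5, 3, 7, 16, 38, 24, b), (5, 3, 7, 2, 15, 14, p), (5, 3, 7, 2, 15, 24, b), (5, 3, 7, 29, 3, 14, p), (5, 3, 7, 29, 3, 24, b), (5, 3, 7, 31, 22, 14, p), (5, 3, 7, 31, 22, 24, b), (5, 3, 7, 36, 19, 14, p), (5, 3, 7, 36, 19, 24, b)}
Filtering on B < 31 leaves {(2, 19, 8, 4, 26, 33, q), (2, 19, 8, 4, 26, 38, x), (2, 19, 8, 4, 26, 6, m), (2, 19, 8, 5, 28, 33, q), (2, 19, 8, 5, 28, 38, x), (2, 19, 8, 5, 28, 6, m), (2, 2, 35, 4, 26, 33, q), (2, 2, 35, 4, 26, 38, x), (2, 2, 35, 4, 26, 6, m), (2, 2, 35, 5, 28, 33, q), (2, 2, 35, 5, 28, 38, x), (2, 2, 35, 5, 28, 6, m), (2, 21, 4, 4, 26, 33, q), (2, 21, 4, 4, 26, 38, x), (2, 21, 4, 4, 26, 6, m), (2, 21, 4, 5, 28, 33, q), (2, 21, 4, 5, 28, 38, x), (2, 21, 4, 5, 28, 6, m), (2, 30, 26, 4, 26, 33, q), (2, 30, 26, 4, 26, 38, x), (2, 30, 26, 4, 26, 6, m), (2, 30, 26, 5, 28, 33, q), (2, 30, 26, 5, 28, 38, x), (2, 30, 26, 5, 28, 6, m), (2, 7, 20, 4, 26, 33, q), (2, 7, 20, 4, 26, 38, x), (2, 7, 20, 4, 26, 6, m), (2, 7, 20, 5, 28, 33, q), (2, 7, 20, 5, 28, 38, x), (2, 7, 20, 5, 28, 6, m), (5, 12, 29, 11, 2, 14, p), (5, 12, 29, 11, 2, 24, b), (5, 12, 29, 16, 38, 14, p), (5, 12, 29, 16, 38, 24, b), (5, 12, 29, 2, 15, 14, p), (5, 12, 29, 2, 15, 24, b), (5, 12, 29, 29, 3, 14, p), (5, 12, 29, 29, 3, 24, b), (5, 3, 7, 11, 2, 14, p), (5, 3, 7, 11, 2, 24, b), (5, 3, 7, 16, 38, 14, p), (5, 3, 7, 16, 38, 24, b), (5, 3, 7, 2, 15, 14, p), (5, 3, 7, 2, 15, 24, b), (5, 3, 7, 29, 3, 14, p), (5, 3, 7, 29, 3, 24, b)}.
Projecting to G, B, F, A, D: {(12, 11, 2, b, 5), (12, 11, 2, p, 5), (12, 16, 38, b, 5), (12, 16, 38, p, 5), (12, 2, 15, b, 5), (12, 2, 15, p, 5), (12, 29, 3, b, 5), (12, 29, 3, p, 5), (19, 4, 26, m, 2), (19, 4, 26, q, 2), (19, 4, 26, x, 2), (19, 5, 28, m, 2), (19, 5, 28, q, 2), (19, 5, 28, x, 2), (2, 4, 26, m, 2), (2, 4, 26, q, 2), (2, 4, 26, x, 2), (2, 5, 28, m, 2), (2, 5, 28, q, 2), (2, 5, 28, x, 2), (21, 4, 26, m, 2), (21, 4, 26, q, 2), (21, 4, 26, x, 2), (21, 5, 28, m, 2), (21, 5, 28, q, 2), (21, 5, 28, x, 2), (3, 11, 2, b, 5), (3, 11, 2, p, 5), (3, 16, 38, b, 5), (3, 16, 38, p, 5), (3, 2, 15, b, 5), (3, 2, 15, p, 5), (3, 29, 3, b, 5), (3, 29, 3, p, 5), (30, 4, 26, m, 2), (30, 4, 26, q, 2), (30, 4, 26, x, 2), (30, 5, 28, m, 2), (30, 5, 28, q, 2), (30, 5, 28, x, 2), (7, 4, 26, m, 2), (7, 4, 26, q, 2), (7, 4, 26, x, 2), (7, 5, 28, m, 2), (7, 5, 28, q, 2), (7, 5, 28, x, 2)}
Filtering on B = 5 leaves {(19, 5, 28, m, 2), (19, 5, 28, q, 2), (19, 5, 28, x, 2), (2, 5, 28, m, 2), (2, 5, 28, q, 2), (2, 5, 28, x, 2), (21, 5, 28, m, 2), (21, 5, 28, q, 2), (21, 5, 28, x, 2), (30, 5, 28, m, 2), (30, 5, 28, q, 2), (30, 5, 28, x, 2), (7, 5, 28, m, 2), (7, 5, 28, q, 2), (7, 5, 28, x, 2)}.
Projecting to G, D (10 duplicate(s) eliminated): {(19, 2), (2, 2), (21, 2), (30, 2), (7, 2)}

{(19, 2), (2, 2), (21, 2), (30, 2), (7, 2)}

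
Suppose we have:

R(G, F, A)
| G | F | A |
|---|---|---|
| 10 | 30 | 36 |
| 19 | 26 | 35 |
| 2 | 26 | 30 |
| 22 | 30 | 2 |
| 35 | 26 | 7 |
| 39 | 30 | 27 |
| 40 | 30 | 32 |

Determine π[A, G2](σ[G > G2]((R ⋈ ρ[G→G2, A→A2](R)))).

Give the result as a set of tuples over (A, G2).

{(2, 10), (27, 10), (27, 22), (32, 10), (32, 22), (32, 39), (35, 2), (7, 19), (7, 2)}

ρ[G→G2, A→A2]: schema becomes (G2, F, A2); tuples unchanged.
R ⋈ ρ[G→G2, A→A2](R) (natural join on F): {(10, 30, 36, 10, 36), (10, 30, 36, 22, 2), (10, 30, 36, 39, 27), (10, 30, 36, 40, 32), (19, 26, 35, 19, 35), (19, 26, 35, 2, 30), (19, 26, 35, 35, 7), (2, 26, 30, 19, 35), (2, 26, 30, 2, 30), (2, 26, 30, 35, 7), (22, 30, 2, 10, 36), (22, 30, 2, 22, 2), (22, 30, 2, 39, 27), (22, 30, 2, 40, 32), (35, 26, 7, 19, 35), (35, 26, 7, 2, 30), (35, 26, 7, 35, 7), (39, 30, 27, 10, 36), (39, 30, 27, 22, 2), (39, 30, 27, 39, 27), (39, 30, 27, 40, 32), (40, 30, 32, 10, 36), (40, 30, 32, 22, 2), (40, 30, 32, 39, 27), (40, 30, 32, 40, 32)}
σ[G > G2]: keep tuples satisfying G > G2 → {(19, 26, 35, 2, 30), (22, 30, 2, 10, 36), (35, 26, 7, 19, 35), (35, 26, 7, 2, 30), (39, 30, 27, 10, 36), (39, 30, 27, 22, 2), (40, 30, 32, 10, 36), (40, 30, 32, 22, 2), (40, 30, 32, 39, 27)}
Projecting to A, G2: {(2, 10), (27, 10), (27, 22), (32, 10), (32, 22), (32, 39), (35, 2), (7, 19), (7, 2)}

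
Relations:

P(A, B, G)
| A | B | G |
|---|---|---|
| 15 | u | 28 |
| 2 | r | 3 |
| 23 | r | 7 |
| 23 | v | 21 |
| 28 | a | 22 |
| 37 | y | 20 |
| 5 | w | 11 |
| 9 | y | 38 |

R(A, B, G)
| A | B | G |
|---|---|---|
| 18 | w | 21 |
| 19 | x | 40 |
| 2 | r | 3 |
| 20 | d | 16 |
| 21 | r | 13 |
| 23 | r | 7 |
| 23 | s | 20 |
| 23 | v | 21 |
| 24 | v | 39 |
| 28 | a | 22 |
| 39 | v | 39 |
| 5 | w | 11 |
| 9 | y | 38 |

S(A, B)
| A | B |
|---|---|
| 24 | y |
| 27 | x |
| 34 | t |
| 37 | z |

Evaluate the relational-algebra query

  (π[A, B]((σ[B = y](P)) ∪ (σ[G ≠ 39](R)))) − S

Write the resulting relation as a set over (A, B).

{(18, w), (19, x), (2, r), (20, d), (21, r), (23, r), (23, s), (23, v), (28, a), (37, y), (5, w), (9, y)}

Apply σ_{B = y}; surviving tuples: {(37, y, 20), (9, y, 38)}
Apply σ_{G ≠ 39}; surviving tuples: {(18, w, 21), (19, x, 40), (2, r, 3), (20, d, 16), (21, r, 13), (23, r, 7), (23, s, 20), (23, v, 21), (28, a, 22), (5, w, 11), (9, y, 38)}
Taking the union: {(18, w, 21), (19, x, 40), (2, r, 3), (20, d, 16), (21, r, 13), (23, r, 7), (23, s, 20), (23, v, 21), (28, a, 22), (37, y, 20), (5, w, 11), (9, y, 38)}
π_{A, B} gives {(18, w), (19, x), (2, r), (20, d), (21, r), (23, r), (23, s), (23, v), (28, a), (37, y), (5, w), (9, y)}.
Taking the difference: {(18, w), (19, x), (2, r), (20, d), (21, r), (23, r), (23, s), (23, v), (28, a), (37, y), (5, w), (9, y)}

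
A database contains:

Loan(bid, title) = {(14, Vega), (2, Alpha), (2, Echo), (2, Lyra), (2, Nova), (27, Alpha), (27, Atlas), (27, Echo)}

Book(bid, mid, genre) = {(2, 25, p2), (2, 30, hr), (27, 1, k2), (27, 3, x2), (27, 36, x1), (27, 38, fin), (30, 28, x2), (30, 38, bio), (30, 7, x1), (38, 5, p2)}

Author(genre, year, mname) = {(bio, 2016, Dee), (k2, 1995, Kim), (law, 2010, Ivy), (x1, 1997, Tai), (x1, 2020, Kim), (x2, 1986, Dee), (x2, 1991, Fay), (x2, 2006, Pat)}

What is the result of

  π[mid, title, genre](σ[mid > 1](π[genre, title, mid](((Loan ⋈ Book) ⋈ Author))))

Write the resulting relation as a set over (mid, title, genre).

{(3, Alpha, x2), (3, Atlas, x2), (3, Echo, x2), (36, Alpha, x1), (36, Atlas, x1), (36, Echo, x1)}

Loan ⋈ Book (natural join on bid): {(2, Alpha, 25, p2), (2, Alpha, 30, hr), (2, Echo, 25, p2), (2, Echo, 30, hr), (2, Lyra, 25, p2), (2, Lyra, 30, hr), (2, Nova, 25, p2), (2, Nova, 30, hr), (27, Alpha, 1, k2), (27, Alpha, 3, x2), (27, Alpha, 36, x1), (27, Alpha, 38, fin), (27, Atlas, 1, k2), (27, Atlas, 3, x2), (27, Atlas, 36, x1), (27, Atlas, 38, fin), (27, Echo, 1, k2), (27, Echo, 3, x2), (27, Echo, 36, x1), (27, Echo, 38, fin)}
(Loan ⋈ Book) ⋈ Author (natural join on genre): {(27, Alpha, 1, k2, 1995, Kim), (27, Alpha, 3, x2, 1986, Dee), (27, Alpha, 3, x2, 1991, Fay), (27, Alpha, 3, x2, 2006, Pat), (27, Alpha, 36, x1, 1997, Tai), (27, Alpha, 36, x1, 2020, Kim), (27, Atlas, 1, k2, 1995, Kim), (27, Atlas, 3, x2, 1986, Dee), (27, Atlas, 3, x2, 1991, Fay), (27, Atlas, 3, x2, 2006, Pat), (27, Atlas, 36, x1, 1997, Tai), (27, Atlas, 36, x1, 2020, Kim), (27, Echo, 1, k2, 1995, Kim), (27, Echo, 3, x2, 1986, Dee), (27, Echo, 3, x2, 1991, Fay), (27, Echo, 3, x2, 2006, Pat), (27, Echo, 36, x1, 1997, Tai), (27, Echo, 36, x1, 2020, Kim)}
Projecting to genre, title, mid (9 duplicate(s) eliminated): {(k2, Alpha, 1), (k2, Atlas, 1), (k2, Echo, 1), (x1, Alpha, 36), (x1, Atlas, 36), (x1, Echo, 36), (x2, Alpha, 3), (x2, Atlas, 3), (x2, Echo, 3)}
σ[mid > 1]: keep tuples satisfying mid > 1 → {(x1, Alpha, 36), (x1, Atlas, 36), (x1, Echo, 36), (x2, Alpha, 3), (x2, Atlas, 3), (x2, Echo, 3)}
Projecting to mid, title, genre: {(3, Alpha, x2), (3, Atlas, x2), (3, Echo, x2), (36, Alpha, x1), (36, Atlas, x1), (36, Echo, x1)}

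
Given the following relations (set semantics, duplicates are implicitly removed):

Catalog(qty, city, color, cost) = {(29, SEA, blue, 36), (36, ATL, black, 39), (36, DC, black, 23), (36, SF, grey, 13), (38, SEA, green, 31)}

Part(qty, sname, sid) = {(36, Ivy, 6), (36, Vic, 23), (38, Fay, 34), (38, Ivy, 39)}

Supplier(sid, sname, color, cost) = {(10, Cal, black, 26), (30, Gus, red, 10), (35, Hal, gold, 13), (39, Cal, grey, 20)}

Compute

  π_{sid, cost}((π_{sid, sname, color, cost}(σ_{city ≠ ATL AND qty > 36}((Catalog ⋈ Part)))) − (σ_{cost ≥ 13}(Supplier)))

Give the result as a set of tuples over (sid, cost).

Natural join on qty: {(36, ATL, black, 39, Ivy, 6), (36, ATL, black, 39, Vic, 23), (36, DC, black, 23, Ivy, 6), (36, DC, black, 23, Vic, 23), (36, SF, grey, 13, Ivy, 6), (36, SF, grey, 13, Vic, 23), (38, SEA, green, 31, Fay, 34), (38, SEA, green, 31, Ivy, 39)}
Filtering on city ≠ ATL AND qty > 36 leaves {(38, SEA, green, 31, Fay, 34), (38, SEA, green, 31, Ivy, 39)}.
Projecting to sid, sname, color, cost: {(34, Fay, green, 31), (39, Ivy, green, 31)}
Filtering on cost ≥ 13 leaves {(10, Cal, black, 26), (35, Hal, gold, 13), (39, Cal, grey, 20)}.
Set difference of the two operands is {(34, Fay, green, 31), (39, Ivy, green, 31)}.
Projecting to sid, cost: {(34, 31), (39, 31)}

{(34, 31), (39, 31)}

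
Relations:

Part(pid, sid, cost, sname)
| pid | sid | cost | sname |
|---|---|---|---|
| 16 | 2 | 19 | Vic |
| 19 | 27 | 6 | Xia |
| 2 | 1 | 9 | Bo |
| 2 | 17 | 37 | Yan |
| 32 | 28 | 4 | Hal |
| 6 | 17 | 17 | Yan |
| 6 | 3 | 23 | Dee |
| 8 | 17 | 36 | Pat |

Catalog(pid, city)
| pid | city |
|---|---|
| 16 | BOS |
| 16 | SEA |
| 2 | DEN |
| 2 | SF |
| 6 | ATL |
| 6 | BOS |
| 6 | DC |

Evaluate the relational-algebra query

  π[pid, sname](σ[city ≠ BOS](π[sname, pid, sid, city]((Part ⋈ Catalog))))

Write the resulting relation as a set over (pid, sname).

{(16, Vic), (2, Bo), (2, Yan), (6, Dee), (6, Yan)}

Natural join on pid: {(16, 2, 19, Vic, BOS), (16, 2, 19, Vic, SEA), (2, 1, 9, Bo, DEN), (2, 1, 9, Bo, SF), (2, 17, 37, Yan, DEN), (2, 17, 37, Yan, SF), (6, 17, 17, Yan, ATL), (6, 17, 17, Yan, BOS), (6, 17, 17, Yan, DC), (6, 3, 23, Dee, ATL), (6, 3, 23, Dee, BOS), (6, 3, 23, Dee, DC)}
π[sname, pid, sid, city]: project onto (sname, pid, sid, city) → {(Bo, 2, 1, DEN), (Bo, 2, 1, SF), (Dee, 6, 3, ATL), (Dee, 6, 3, BOS), (Dee, 6, 3, DC), (Vic, 16, 2, BOS), (Vic, 16, 2, SEA), (Yan, 2, 17, DEN), (Yan, 2, 17, SF), (Yan, 6, 17, ATL), (Yan, 6, 17, BOS), (Yan, 6, 17, DC)}
σ[city ≠ BOS]: keep tuples satisfying city ≠ BOS → {(Bo, 2, 1, DEN), (Bo, 2, 1, SF), (Dee, 6, 3, ATL), (Dee, 6, 3, DC), (Vic, 16, 2, SEA), (Yan, 2, 17, DEN), (Yan, 2, 17, SF), (Yan, 6, 17, ATL), (Yan, 6, 17, DC)}
π[pid, sname]: project onto (pid, sname) (4 duplicate(s) eliminated) → {(16, Vic), (2, Bo), (2, Yan), (6, Dee), (6, Yan)}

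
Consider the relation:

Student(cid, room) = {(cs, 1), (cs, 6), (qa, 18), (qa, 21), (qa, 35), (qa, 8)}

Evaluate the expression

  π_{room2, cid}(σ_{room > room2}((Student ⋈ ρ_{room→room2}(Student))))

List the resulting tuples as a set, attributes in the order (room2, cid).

ρ[room→room2]: schema becomes (cid, room2); tuples unchanged.
Student ⋈ ρ_{room→room2}(Student) (natural join on cid): {(cs, 1, 1), (cs, 1, 6), (cs, 6, 1), (cs, 6, 6), (qa, 18, 18), (qa, 18, 21), (qa, 18, 35), (qa, 18, 8), (qa, 21, 18), (qa, 21, 21), (qa, 21, 35), (qa, 21, 8), (qa, 35, 18), (qa, 35, 21), (qa, 35, 35), (qa, 35, 8), (qa, 8, 18), (qa, 8, 21), (qa, 8, 35), (qa, 8, 8)}
Selection room > room2: {(cs, 6, 1), (qa, 18, 8), (qa, 21, 18), (qa, 21, 8), (qa, 35, 18), (qa, 35, 21), (qa, 35, 8)}
π[room2, cid]: project onto (room2, cid) (3 duplicate(s) eliminated) → {(1, cs), (18, qa), (21, qa), (8, qa)}

{(1, cs), (18, qa), (21, qa), (8, qa)}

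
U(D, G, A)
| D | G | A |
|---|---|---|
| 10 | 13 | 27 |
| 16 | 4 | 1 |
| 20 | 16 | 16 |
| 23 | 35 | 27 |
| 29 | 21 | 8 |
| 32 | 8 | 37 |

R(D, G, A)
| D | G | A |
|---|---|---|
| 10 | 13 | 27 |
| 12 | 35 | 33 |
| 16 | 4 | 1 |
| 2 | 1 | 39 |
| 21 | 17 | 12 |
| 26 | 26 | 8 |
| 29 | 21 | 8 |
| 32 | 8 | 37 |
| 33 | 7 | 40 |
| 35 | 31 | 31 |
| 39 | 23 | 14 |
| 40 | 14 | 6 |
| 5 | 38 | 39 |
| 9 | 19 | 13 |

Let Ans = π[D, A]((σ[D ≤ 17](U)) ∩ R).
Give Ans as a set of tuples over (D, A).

{(10, 27), (16, 1)}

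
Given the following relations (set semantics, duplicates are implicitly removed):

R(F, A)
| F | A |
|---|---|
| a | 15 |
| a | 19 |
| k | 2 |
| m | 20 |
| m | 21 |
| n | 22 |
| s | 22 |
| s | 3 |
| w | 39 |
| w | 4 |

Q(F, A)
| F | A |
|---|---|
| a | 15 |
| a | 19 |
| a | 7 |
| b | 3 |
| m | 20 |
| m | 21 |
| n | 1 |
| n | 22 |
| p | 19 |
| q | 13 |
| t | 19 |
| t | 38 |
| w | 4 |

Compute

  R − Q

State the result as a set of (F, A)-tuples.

{(k, 2), (s, 22), (s, 3), (w, 39)}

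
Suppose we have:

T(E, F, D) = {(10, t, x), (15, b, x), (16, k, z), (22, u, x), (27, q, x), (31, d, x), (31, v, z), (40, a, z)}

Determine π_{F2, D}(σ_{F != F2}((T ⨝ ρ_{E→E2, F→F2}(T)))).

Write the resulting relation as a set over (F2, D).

{(a, z), (b, x), (d, x), (k, z), (q, x), (t, x), (u, x), (v, z)}

ρ[E→E2, F→F2]: schema becomes (E2, F2, D); tuples unchanged.
T ⋈ ρ_{E→E2, F→F2}(T) (natural join on D): {(10, t, x, 10, t), (10, t, x, 15, b), (10, t, x, 22, u), (10, t, x, 27, q), (10, t, x, 31, d), (15, b, x, 10, t), (15, b, x, 15, b), (15, b, x, 22, u), (15, b, x, 27, q), (15, b, x, 31, d), (16, k, z, 16, k), (16, k, z, 31, v), (16, k, z, 40, a), (22, u, x, 10, t), (22, u, x, 15, b), (22, u, x, 22, u), (22, u, x, 27, q), (22, u, x, 31, d), (27, q, x, 10, t), (27, q, x, 15, b), (27, q, x, 22, u), (27, q, x, 27, q), (27, q, x, 31, d), (31, d, x, 10, t), (31, d, x, 15, b), (31, d, x, 22, u), (31, d, x, 27, q), (31, d, x, 31, d), (31, v, z, 16, k), (31, v, z, 31, v), (31, v, z, 40, a), (40, a, z, 16, k), (40, a, z, 31, v), (40, a, z, 40, a)}
Filtering on F != F2 leaves {(10, t, x, 15, b), (10, t, x, 22, u), (10, t, x, 27, q), (10, t, x, 31, d), (15, b, x, 10, t), (15, b, x, 22, u), (15, b, x, 27, q), (15, b, x, 31, d), (16, k, z, 31, v), (16, k, z, 40, a), (22, u, x, 10, t), (22, u, x, 15, b), (22, u, x, 27, q), (22, u, x, 31, d), (27, q, x, 10, t), (27, q, x, 15, b), (27, q, x, 22, u), (27, q, x, 31, d), (31, d, x, 10, t), (31, d, x, 15, b), (31, d, x, 22, u), (31, d, x, 27, q), (31, v, z, 16, k), (31, v, z, 40, a), (40, a, z, 16, k), (40, a, z, 31, v)}.
Projecting to F2, D (18 duplicate(s) eliminated): {(a, z), (b, x), (d, x), (k, z), (q, x), (t, x), (u, x), (v, z)}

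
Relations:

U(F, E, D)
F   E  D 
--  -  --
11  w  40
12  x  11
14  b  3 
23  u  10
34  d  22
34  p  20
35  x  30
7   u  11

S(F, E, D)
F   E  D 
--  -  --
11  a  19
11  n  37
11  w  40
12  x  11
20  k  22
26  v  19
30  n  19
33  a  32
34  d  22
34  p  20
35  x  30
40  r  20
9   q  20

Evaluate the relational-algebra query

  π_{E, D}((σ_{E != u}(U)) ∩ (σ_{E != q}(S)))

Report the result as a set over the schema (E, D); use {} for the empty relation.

σ[E != u]: keep tuples satisfying E != u → {(11, w, 40), (12, x, 11), (14, b, 3), (34, d, 22), (34, p, 20), (35, x, 30)}
σ[E != q]: keep tuples satisfying E != q → {(11, a, 19), (11, n, 37), (11, w, 40), (12, x, 11), (20, k, 22), (26, v, 19), (30, n, 19), (33, a, 32), (34, d, 22), (34, p, 20), (35, x, 30), (40, r, 20)}
Taking the intersection: {(11, w, 40), (12, x, 11), (34, d, 22), (34, p, 20), (35, x, 30)}
Keep only column(s) E, D: {(d, 22), (p, 20), (w, 40), (x, 11), (x, 30)}

{(d, 22), (p, 20), (w, 40), (x, 11), (x, 30)}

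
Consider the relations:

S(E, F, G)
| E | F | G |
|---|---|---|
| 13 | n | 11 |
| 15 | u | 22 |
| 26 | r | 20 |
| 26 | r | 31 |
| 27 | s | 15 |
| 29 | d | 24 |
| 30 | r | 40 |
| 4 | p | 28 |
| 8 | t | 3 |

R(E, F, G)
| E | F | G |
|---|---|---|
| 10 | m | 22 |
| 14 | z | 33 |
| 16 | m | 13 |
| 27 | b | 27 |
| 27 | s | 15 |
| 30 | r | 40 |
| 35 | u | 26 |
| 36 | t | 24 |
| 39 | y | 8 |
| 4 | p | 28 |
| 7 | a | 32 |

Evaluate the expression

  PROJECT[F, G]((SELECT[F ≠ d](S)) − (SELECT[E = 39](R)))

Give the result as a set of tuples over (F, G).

Filtering on F ≠ d leaves {(13, n, 11), (15, u, 22), (26, r, 20), (26, r, 31), (27, s, 15), (30, r, 40), (4, p, 28), (8, t, 3)}.
Filtering on E = 39 leaves {(39, y, 8)}.
Taking the difference: {(13, n, 11), (15, u, 22), (26, r, 20), (26, r, 31), (27, s, 15), (30, r, 40), (4, p, 28), (8, t, 3)}
Keep only column(s) F, G: {(n, 11), (p, 28), (r, 20), (r, 31), (r, 40), (s, 15), (t, 3), (u, 22)}

{(n, 11), (p, 28), (r, 20), (r, 31), (r, 40), (s, 15), (t, 3), (u, 22)}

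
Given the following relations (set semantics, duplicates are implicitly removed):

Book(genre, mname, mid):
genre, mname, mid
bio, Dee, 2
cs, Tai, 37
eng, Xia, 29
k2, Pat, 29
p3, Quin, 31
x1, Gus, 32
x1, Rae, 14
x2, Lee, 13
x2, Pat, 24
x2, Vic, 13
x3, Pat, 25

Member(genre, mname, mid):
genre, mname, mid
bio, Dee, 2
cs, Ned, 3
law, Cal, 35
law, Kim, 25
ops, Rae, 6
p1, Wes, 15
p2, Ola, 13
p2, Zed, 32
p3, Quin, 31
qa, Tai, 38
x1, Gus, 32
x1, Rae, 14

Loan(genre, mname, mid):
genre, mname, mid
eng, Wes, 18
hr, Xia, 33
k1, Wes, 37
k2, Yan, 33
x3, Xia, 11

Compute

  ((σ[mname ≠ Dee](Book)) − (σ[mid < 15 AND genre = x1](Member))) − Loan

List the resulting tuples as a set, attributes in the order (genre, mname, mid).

Filtering on mname ≠ Dee leaves {(cs, Tai, 37), (eng, Xia, 29), (k2, Pat, 29), (p3, Quin, 31), (x1, Gus, 32), (x1, Rae, 14), (x2, Lee, 13), (x2, Pat, 24), (x2, Vic, 13), (x3, Pat, 25)}.
Filtering on mid < 15 AND genre = x1 leaves {(x1, Rae, 14)}.
Difference: {(cs, Tai, 37), (eng, Xia, 29), (k2, Pat, 29), (p3, Quin, 31), (x1, Gus, 32), (x1, Rae, 14), (x2, Lee, 13), (x2, Pat, 24), (x2, Vic, 13), (x3, Pat, 25)} with {(x1, Rae, 14)} → {(cs, Tai, 37), (eng, Xia, 29), (k2, Pat, 29), (p3, Quin, 31), (x1, Gus, 32), (x2, Lee, 13), (x2, Pat, 24), (x2, Vic, 13), (x3, Pat, 25)}
Difference: {(cs, Tai, 37), (eng, Xia, 29), (k2, Pat, 29), (p3, Quin, 31), (x1, Gus, 32), (x2, Lee, 13), (x2, Pat, 24), (x2, Vic, 13), (x3, Pat, 25)} with {(eng, Wes, 18), (hr, Xia, 33), (k1, Wes, 37), (k2, Yan, 33), (x3, Xia, 11)} → {(cs, Tai, 37), (eng, Xia, 29), (k2, Pat, 29), (p3, Quin, 31), (x1, Gus, 32), (x2, Lee, 13), (x2, Pat, 24), (x2, Vic, 13), (x3, Pat, 25)}

{(cs, Tai, 37), (eng, Xia, 29), (k2, Pat, 29), (p3, Quin, 31), (x1, Gus, 32), (x2, Lee, 13), (x2, Pat, 24), (x2, Vic, 13), (x3, Pat, 25)}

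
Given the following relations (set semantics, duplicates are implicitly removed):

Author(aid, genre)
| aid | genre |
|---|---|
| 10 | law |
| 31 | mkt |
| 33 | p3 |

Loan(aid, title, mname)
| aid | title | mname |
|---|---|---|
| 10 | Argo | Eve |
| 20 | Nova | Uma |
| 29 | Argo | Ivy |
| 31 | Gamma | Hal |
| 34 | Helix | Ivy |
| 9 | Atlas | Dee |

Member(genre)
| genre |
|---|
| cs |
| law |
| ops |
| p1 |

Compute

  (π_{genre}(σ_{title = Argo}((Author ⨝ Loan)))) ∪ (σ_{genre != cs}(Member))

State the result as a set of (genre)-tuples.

Natural join on aid: {(10, law, Argo, Eve), (31, mkt, Gamma, Hal)}
Selection title = Argo: {(10, law, Argo, Eve)}
Keep only column(s) genre: {law}
Selection genre != cs: {law, ops, p1}
Set union of the two operands is {law, ops, p1}.

{law, ops, p1}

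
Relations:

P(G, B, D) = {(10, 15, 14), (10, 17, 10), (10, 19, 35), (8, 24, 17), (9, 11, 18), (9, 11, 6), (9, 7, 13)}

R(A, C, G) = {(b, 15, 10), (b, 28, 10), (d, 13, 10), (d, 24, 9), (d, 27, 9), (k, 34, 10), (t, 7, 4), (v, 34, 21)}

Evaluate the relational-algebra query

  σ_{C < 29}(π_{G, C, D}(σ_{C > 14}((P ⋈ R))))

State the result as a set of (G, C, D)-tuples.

{(10, 15, 10), (10, 15, 14), (10, 15, 35), (10, 28, 10), (10, 28, 14), (10, 28, 35), (9, 24, 13), (9, 24, 18), (9, 24, 6), (9, 27, 13), (9, 27, 18), (9, 27, 6)}

P ⋈ R (natural join on G): {(10, 15, 14, b, 15), (10, 15, 14, b, 28), (10, 15, 14, d, 13), (10, 15, 14, k, 34), (10, 17, 10, b, 15), (10, 17, 10, b, 28), (10, 17, 10, d, 13), (10, 17, 10, k, 34), (10, 19, 35, b, 15), (10, 19, 35, b, 28), (10, 19, 35, d, 13), (10, 19, 35, k, 34), (9, 11, 18, d, 24), (9, 11, 18, d, 27), (9, 11, 6, d, 24), (9, 11, 6, d, 27), (9, 7, 13, d, 24), (9, 7, 13, d, 27)}
Selection C > 14: {(10, 15, 14, b, 15), (10, 15, 14, b, 28), (10, 15, 14, k, 34), (10, 17, 10, b, 15), (10, 17, 10, b, 28), (10, 17, 10, k, 34), (10, 19, 35, b, 15), (10, 19, 35, b, 28), (10, 19, 35, k, 34), (9, 11, 18, d, 24), (9, 11, 18, d, 27), (9, 11, 6, d, 24), (9, 11, 6, d, 27), (9, 7, 13, d, 24), (9, 7, 13, d, 27)}
Keep only column(s) G, C, D: {(10, 15, 10), (10, 15, 14), (10, 15, 35), (10, 28, 10), (10, 28, 14), (10, 28, 35), (10, 34, 10), (10, 34, 14), (10, 34, 35), (9, 24, 13), (9, 24, 18), (9, 24, 6), (9, 27, 13), (9, 27, 18), (9, 27, 6)}
Selection C < 29: {(10, 15, 10), (10, 15, 14), (10, 15, 35), (10, 28, 10), (10, 28, 14), (10, 28, 35), (9, 24, 13), (9, 24, 18), (9, 24, 6), (9, 27, 13), (9, 27, 18), (9, 27, 6)}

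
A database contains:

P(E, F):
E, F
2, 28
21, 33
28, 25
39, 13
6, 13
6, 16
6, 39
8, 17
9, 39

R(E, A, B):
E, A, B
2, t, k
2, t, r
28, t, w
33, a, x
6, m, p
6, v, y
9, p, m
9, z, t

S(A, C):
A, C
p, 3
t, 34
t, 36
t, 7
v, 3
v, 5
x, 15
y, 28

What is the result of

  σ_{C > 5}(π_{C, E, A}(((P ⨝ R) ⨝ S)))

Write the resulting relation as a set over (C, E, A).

Natural join on E: {(2, 28, t, k), (2, 28, t, r), (28, 25, t, w), (6, 13, m, p), (6, 13, v, y), (6, 16, m, p), (6, 16, v, y), (6, 39, m, p), (6, 39, v, y), (9, 39, p, m), (9, 39, z, t)}
Natural join on A: {(2, 28, t, k, 34), (2, 28, t, k, 36), (2, 28, t, k, 7), (2, 28, t, r, 34), (2, 28, t, r, 36), (2, 28, t, r, 7), (28, 25, t, w, 34), (28, 25, t, w, 36), (28, 25, t, w, 7), (6, 13, v, y, 3), (6, 13, v, y, 5), (6, 16, v, y, 3), (6, 16, v, y, 5), (6, 39, v, y, 3), (6, 39, v, y, 5), (9, 39, p, m, 3)}
π[C, E, A]: project onto (C, E, A) (7 duplicate(s) eliminated) → {(3, 6, v), (3, 9, p), (34, 2, t), (34, 28, t), (36, 2, t), (36, 28, t), (5, 6, v), (7, 2, t), (7, 28, t)}
Selection C > 5: {(34, 2, t), (34, 28, t), (36, 2, t), (36, 28, t), (7, 2, t), (7, 28, t)}

{(34, 2, t), (34, 28, t), (36, 2, t), (36, 28, t), (7, 2, t), (7, 28, t)}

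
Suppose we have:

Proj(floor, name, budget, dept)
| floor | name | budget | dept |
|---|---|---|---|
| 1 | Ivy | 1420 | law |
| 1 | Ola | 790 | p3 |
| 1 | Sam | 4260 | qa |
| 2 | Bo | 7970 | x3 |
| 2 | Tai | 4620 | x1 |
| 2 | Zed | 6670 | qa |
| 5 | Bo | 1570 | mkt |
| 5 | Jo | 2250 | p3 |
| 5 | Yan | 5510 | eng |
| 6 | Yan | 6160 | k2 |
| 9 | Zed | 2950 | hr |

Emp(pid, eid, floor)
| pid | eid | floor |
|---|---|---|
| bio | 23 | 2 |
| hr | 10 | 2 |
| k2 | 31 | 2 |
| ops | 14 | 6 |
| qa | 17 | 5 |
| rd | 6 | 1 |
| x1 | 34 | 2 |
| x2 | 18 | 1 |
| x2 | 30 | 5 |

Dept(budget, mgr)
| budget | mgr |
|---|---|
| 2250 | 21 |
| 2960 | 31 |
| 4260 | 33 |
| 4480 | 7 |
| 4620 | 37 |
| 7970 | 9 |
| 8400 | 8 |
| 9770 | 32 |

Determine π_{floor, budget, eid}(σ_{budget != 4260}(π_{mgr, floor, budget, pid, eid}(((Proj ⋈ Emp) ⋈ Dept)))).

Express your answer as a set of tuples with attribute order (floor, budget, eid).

{(2, 4620, 10), (2, 4620, 23), (2, 4620, 31), (2, 4620, 34), (2, 7970, 10), (2, 7970, 23), (2, 7970, 31), (2, 7970, 34), (5, 2250, 17), (5, 2250, 30)}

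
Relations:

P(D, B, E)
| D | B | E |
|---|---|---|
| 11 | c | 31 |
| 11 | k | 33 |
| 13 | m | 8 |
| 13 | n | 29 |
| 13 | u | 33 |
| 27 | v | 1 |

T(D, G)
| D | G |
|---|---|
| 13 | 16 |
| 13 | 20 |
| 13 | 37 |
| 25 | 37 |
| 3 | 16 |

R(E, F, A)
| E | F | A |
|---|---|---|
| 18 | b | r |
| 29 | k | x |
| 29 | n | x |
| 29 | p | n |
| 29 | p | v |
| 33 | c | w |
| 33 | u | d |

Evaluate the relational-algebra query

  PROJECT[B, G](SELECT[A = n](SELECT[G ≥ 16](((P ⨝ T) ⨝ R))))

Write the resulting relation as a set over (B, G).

Joining P and T on D yields {(13, m, 8, 16), (13, m, 8, 20), (13, m, 8, 37), (13, n, 29, 16), (13, n, 29, 20), (13, n, 29, 37), (13, u, 33, 16), (13, u, 33, 20), (13, u, 33, 37)}.
Joining (P ⨝ T) and R on E yields {(13, n, 29, 16, k, x), (13, n, 29, 16, n, x), (13, n, 29, 16, p, n), (13, n, 29, 16, p, v), (13, n, 29, 20, k, x), (13, n, 29, 20, n, x), (13, n, 29, 20, p, n), (13, n, 29, 20, p, v), (13, n, 29, 37, k, x), (13, n, 29, 37, n, x), (13, n, 29, 37, p, n), (13, n, 29, 37, p, v), (13, u, 33, 16, c, w), (13, u, 33, 16, u, d), (13, u, 33, 20, c, w), (13, u, 33, 20, u, d), (13, u, 33, 37, c, w), (13, u, 33, 37, u, d)}.
Filtering on G ≥ 16 leaves {(13, n, 29, 16, k, x), (13, n, 29, 16, n, x), (13, n, 29, 16, p, n), (13, n, 29, 16, p, v), (13, n, 29, 20, k, x), (13, n, 29, 20, n, x), (13, n, 29, 20, p, n), (13, n, 29, 20, p, v), (13, n, 29, 37, k, x), (13, n, 29, 37, n, x), (13, n, 29, 37, p, n), (13, n, 29, 37, p, v), (13, u, 33, 16, c, w), (13, u, 33, 16, u, d), (13, u, 33, 20, c, w), (13, u, 33, 20, u, d), (13, u, 33, 37, c, w), (13, u, 33, 37, u, d)}.
Filtering on A = n leaves {(13, n, 29, 16, p, n), (13, n, 29, 20, p, n), (13, n, 29, 37, p, n)}.
Keep only column(s) B, G: {(n, 16), (n, 20), (n, 37)}

{(n, 16), (n, 20), (n, 37)}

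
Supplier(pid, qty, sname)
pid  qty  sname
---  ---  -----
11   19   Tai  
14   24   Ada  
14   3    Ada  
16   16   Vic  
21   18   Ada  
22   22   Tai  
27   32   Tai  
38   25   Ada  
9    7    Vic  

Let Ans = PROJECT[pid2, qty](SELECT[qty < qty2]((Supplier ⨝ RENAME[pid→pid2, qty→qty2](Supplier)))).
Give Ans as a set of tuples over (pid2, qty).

ρ[pid→pid2, qty→qty2]: schema becomes (pid2, qty2, sname); tuples unchanged.
Supplier ⋈ RENAME[pid→pid2, qty→qty2](Supplier) (natural join on sname): {(11, 19, Tai, 11, 19), (11, 19, Tai, 22, 22), (11, 19, Tai, 27, 32), (14, 24, Ada, 14, 24), (14, 24, Ada, 14, 3), (14, 24, Ada, 21, 18), (14, 24, Ada, 38, 25), (14, 3, Ada, 14, 24), (14, 3, Ada, 14, 3), (14, 3, Ada, 21, 18), (14, 3, Ada, 38, 25), (16, 16, Vic, 16, 16), (16, 16, Vic, 9, 7), (21, 18, Ada, 14, 24), (21, 18, Ada, 14, 3), (21, 18, Ada, 21, 18), (21, 18, Ada, 38, 25), (22, 22, Tai, 11, 19), (22, 22, Tai, 22, 22), (22, 22, Tai, 27, 32), (27, 32, Tai, 11, 19), (27, 32, Tai, 22, 22), (27, 32, Tai, 27, 32), (38, 25, Ada, 14, 24), (38, 25, Ada, 14, 3), (38, 25, Ada, 21, 18), (38, 25, Ada, 38, 25), (9, 7, Vic, 16, 16), (9, 7, Vic, 9, 7)}
σ[qty < qty2]: keep tuples satisfying qty < qty2 → {(11, 19, Tai, 22, 22), (11, 19, Tai, 27, 32), (14, 24, Ada, 38, 25), (14, 3, Ada, 14, 24), (14, 3, Ada, 21, 18), (14, 3, Ada, 38, 25), (21, 18, Ada, 14, 24), (21, 18, Ada, 38, 25), (22, 22, Tai, 27, 32), (9, 7, Vic, 16, 16)}
π_{pid2, qty} gives {(14, 18), (14, 3), (16, 7), (21, 3), (22, 19), (27, 19), (27, 22), (38, 18), (38, 24), (38, 3)}.

{(14, 18), (14, 3), (16, 7), (21, 3), (22, 19), (27, 19), (27, 22), (38, 18), (38, 24), (38, 3)}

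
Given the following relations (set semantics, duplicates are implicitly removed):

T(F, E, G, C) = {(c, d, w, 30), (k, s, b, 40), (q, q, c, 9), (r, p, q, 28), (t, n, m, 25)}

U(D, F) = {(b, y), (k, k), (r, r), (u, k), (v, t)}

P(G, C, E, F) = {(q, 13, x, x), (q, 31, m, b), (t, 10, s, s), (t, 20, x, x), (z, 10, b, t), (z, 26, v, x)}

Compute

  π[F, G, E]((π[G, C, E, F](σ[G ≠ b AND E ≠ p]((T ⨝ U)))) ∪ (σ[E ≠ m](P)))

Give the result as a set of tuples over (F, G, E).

{(s, t, s), (t, m, n), (t, z, b), (x, q, x), (x, t, x), (x, z, v)}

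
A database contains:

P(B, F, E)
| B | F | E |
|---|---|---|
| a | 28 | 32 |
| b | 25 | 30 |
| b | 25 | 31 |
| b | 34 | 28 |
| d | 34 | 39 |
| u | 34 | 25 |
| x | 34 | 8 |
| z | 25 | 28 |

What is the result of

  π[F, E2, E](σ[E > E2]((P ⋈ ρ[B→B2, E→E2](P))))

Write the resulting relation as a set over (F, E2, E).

{(25, 28, 30), (25, 28, 31), (25, 30, 31), (34, 25, 28), (34, 25, 39), (34, 28, 39), (34, 8, 25), (34, 8, 28), (34, 8, 39)}

ρ[B→B2, E→E2]: schema becomes (B2, F, E2); tuples unchanged.
P ⋈ ρ[B→B2, E→E2](P) (natural join on F): {(a, 28, 32, a, 32), (b, 25, 30, b, 30), (b, 25, 30, b, 31), (b, 25, 30, z, 28), (b, 25, 31, b, 30), (b, 25, 31, b, 31), (b, 25, 31, z, 28), (b, 34, 28, b, 28), (b, 34, 28, d, 39), (b, 34, 28, u, 25), (b, 34, 28, x, 8), (d, 34, 39, b, 28), (d, 34, 39, d, 39), (d, 34, 39, u, 25), (d, 34, 39, x, 8), (u, 34, 25, b, 28), (u, 34, 25, d, 39), (u, 34, 25, u, 25), (u, 34, 25, x, 8), (x, 34, 8, b, 28), (x, 34, 8, d, 39), (x, 34, 8, u, 25), (x, 34, 8, x, 8), (z, 25, 28, b, 30), (z, 25, 28, b, 31), (z, 25, 28, z, 28)}
Selection E > E2: {(b, 25, 30, z, 28), (b, 25, 31, b, 30), (b, 25, 31, z, 28), (b, 34, 28, u, 25), (b, 34, 28, x, 8), (d, 34, 39, b, 28), (d, 34, 39, u, 25), (d, 34, 39, x, 8), (u, 34, 25, x, 8)}
Projecting to F, E2, E: {(25, 28, 30), (25, 28, 31), (25, 30, 31), (34, 25, 28), (34, 25, 39), (34, 28, 39), (34, 8, 25), (34, 8, 28), (34, 8, 39)}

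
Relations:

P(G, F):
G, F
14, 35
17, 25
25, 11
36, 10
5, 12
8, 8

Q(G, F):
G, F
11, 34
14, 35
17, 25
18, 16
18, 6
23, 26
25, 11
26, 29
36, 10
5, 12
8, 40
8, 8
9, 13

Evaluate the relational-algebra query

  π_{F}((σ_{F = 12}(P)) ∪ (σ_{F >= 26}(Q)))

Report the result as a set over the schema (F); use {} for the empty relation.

{12, 26, 29, 34, 35, 40}

Filtering on F = 12 leaves {(5, 12)}.
Filtering on F >= 26 leaves {(11, 34), (14, 35), (23, 26), (26, 29), (8, 40)}.
Taking the union: {(11, 34), (14, 35), (23, 26), (26, 29), (5, 12), (8, 40)}
π_{F} gives {12, 26, 29, 34, 35, 40}.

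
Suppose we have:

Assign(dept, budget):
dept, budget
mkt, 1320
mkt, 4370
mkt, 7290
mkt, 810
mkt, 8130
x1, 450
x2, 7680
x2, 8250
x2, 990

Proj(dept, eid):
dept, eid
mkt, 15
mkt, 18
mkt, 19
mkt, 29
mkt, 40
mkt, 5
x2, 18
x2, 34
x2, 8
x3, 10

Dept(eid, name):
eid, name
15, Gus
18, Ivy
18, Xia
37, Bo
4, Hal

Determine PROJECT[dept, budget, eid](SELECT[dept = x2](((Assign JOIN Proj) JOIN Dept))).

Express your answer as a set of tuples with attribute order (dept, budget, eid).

Joining Assign and Proj on dept yields {(mkt, 1320, 15), (mkt, 1320, 18), (mkt, 1320, 19), (mkt, 1320, 29), (mkt, 1320, 40), (mkt, 1320, 5), (mkt, 4370, 15), (mkt, 4370, 18), (mkt, 4370, 19), (mkt, 4370, 29), (mkt, 4370, 40), (mkt, 4370, 5), (mkt, 7290, 15), (mkt, 7290, 18), (mkt, 7290, 19), (mkt, 7290, 29), (mkt, 7290, 40), (mkt, 7290, 5), (mkt, 810, 15), (mkt, 810, 18), (mkt, 810, 19), (mkt, 810, 29), (mkt, 810, 40), (mkt, 810, 5), (mkt, 8130, 15), (mkt, 8130, 18), (mkt, 8130, 19), (mkt, 8130, 29), (mkt, 8130, 40), (mkt, 8130, 5), (x2, 7680, 18), (x2, 7680, 34), (x2, 7680, 8), (x2, 8250, 18), (x2, 8250, 34), (x2, 8250, 8), (x2, 990, 18), (x2, 990, 34), (x2, 990, 8)}.
Joining (Assign JOIN Proj) and Dept on eid yields {(mkt, 1320, 15, Gus), (mkt, 1320, 18, Ivy), (mkt, 1320, 18, Xia), (mkt, 4370, 15, Gus), (mkt, 4370, 18, Ivy), (mkt, 4370, 18, Xia), (mkt, 7290, 15, Gus), (mkt, 7290, 18, Ivy), (mkt, 7290, 18, Xia), (mkt, 810, 15, Gus), (mkt, 810, 18, Ivy), (mkt, 810, 18, Xia), (mkt, 8130, 15, Gus), (mkt, 8130, 18, Ivy), (mkt, 8130, 18, Xia), (x2, 7680, 18, Ivy), (x2, 7680, 18, Xia), (x2, 8250, 18, Ivy), (x2, 8250, 18, Xia), (x2, 990, 18, Ivy), (x2, 990, 18, Xia)}.
σ[dept = x2]: keep tuples satisfying dept = x2 → {(x2, 7680, 18, Ivy), (x2, 7680, 18, Xia), (x2, 8250, 18, Ivy), (x2, 8250, 18, Xia), (x2, 990, 18, Ivy), (x2, 990, 18, Xia)}
Keep only column(s) dept, budget, eid (3 duplicate(s) eliminated): {(x2, 7680, 18), (x2, 8250, 18), (x2, 990, 18)}

{(x2, 7680, 18), (x2, 8250, 18), (x2, 990, 18)}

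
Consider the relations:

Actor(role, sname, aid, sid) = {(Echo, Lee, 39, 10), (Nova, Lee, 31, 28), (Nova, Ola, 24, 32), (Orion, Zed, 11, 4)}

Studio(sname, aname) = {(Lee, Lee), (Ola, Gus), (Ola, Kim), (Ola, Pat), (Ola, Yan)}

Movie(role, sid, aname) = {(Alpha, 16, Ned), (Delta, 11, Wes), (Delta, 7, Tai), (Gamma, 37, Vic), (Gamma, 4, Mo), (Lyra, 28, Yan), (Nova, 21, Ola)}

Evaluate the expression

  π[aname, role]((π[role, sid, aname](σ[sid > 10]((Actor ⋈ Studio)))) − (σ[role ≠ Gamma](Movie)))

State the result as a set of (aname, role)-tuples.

{(Gus, Nova), (Kim, Nova), (Lee, Nova), (Pat, Nova), (Yan, Nova)}

Natural join on sname: {(Echo, Lee, 39, 10, Lee), (Nova, Lee, 31, 28, Lee), (Nova, Ola, 24, 32, Gus), (Nova, Ola, 24, 32, Kim), (Nova, Ola, 24, 32, Pat), (Nova, Ola, 24, 32, Yan)}
σ[sid > 10]: keep tuples satisfying sid > 10 → {(Nova, Lee, 31, 28, Lee), (Nova, Ola, 24, 32, Gus), (Nova, Ola, 24, 32, Kim), (Nova, Ola, 24, 32, Pat), (Nova, Ola, 24, 32, Yan)}
Projecting to role, sid, aname: {(Nova, 28, Lee), (Nova, 32, Gus), (Nova, 32, Kim), (Nova, 32, Pat), (Nova, 32, Yan)}
σ[role ≠ Gamma]: keep tuples satisfying role ≠ Gamma → {(Alpha, 16, Ned), (Delta, 11, Wes), (Delta, 7, Tai), (Lyra, 28, Yan), (Nova, 21, Ola)}
Difference: {(Nova, 28, Lee), (Nova, 32, Gus), (Nova, 32, Kim), (Nova, 32, Pat), (Nova, 32, Yan)} with {(Alpha, 16, Ned), (Delta, 11, Wes), (Delta, 7, Tai), (Lyra, 28, Yan), (Nova, 21, Ola)} → {(Nova, 28, Lee), (Nova, 32, Gus), (Nova, 32, Kim), (Nova, 32, Pat), (Nova, 32, Yan)}
Projecting to aname, role: {(Gus, Nova), (Kim, Nova), (Lee, Nova), (Pat, Nova), (Yan, Nova)}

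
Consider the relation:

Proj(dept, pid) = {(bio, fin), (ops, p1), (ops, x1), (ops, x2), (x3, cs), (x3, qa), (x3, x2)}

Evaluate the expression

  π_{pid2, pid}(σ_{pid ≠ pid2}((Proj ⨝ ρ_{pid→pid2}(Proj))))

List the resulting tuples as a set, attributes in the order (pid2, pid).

{(cs, qa), (cs, x2), (p1, x1), (p1, x2), (qa, cs), (qa, x2), (x1, p1), (x1, x2), (x2, cs), (x2, p1), (x2, qa), (x2, x1)}

ρ[pid→pid2]: schema becomes (dept, pid2); tuples unchanged.
Natural join on dept: {(bio, fin, fin), (ops, p1, p1), (ops, p1, x1), (ops, p1, x2), (ops, x1, p1), (ops, x1, x1), (ops, x1, x2), (ops, x2, p1), (ops, x2, x1), (ops, x2, x2), (x3, cs, cs), (x3, cs, qa), (x3, cs, x2), (x3, qa, cs), (x3, qa, qa), (x3, qa, x2), (x3, x2, cs), (x3, x2, qa), (x3, x2, x2)}
σ[pid ≠ pid2]: keep tuples satisfying pid ≠ pid2 → {(ops, p1, x1), (ops, p1, x2), (ops, x1, p1), (ops, x1, x2), (ops, x2, p1), (ops, x2, x1), (x3, cs, qa), (x3, cs, x2), (x3, qa, cs), (x3, qa, x2), (x3, x2, cs), (x3, x2, qa)}
Keep only column(s) pid2, pid: {(cs, qa), (cs, x2), (p1, x1), (p1, x2), (qa, cs), (qa, x2), (x1, p1), (x1, x2), (x2, cs), (x2, p1), (x2, qa), (x2, x1)}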